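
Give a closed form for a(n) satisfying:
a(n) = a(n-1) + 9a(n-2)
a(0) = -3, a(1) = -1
Characteristic equation: x² - x - 9 = 0.
Discriminant Δ = (1)² + 4·(9) = 37.
Roots r₁,₂ = (1 ± √37)/2, so r₁ = \frac{1}{2} + \frac{\sqrt{37}}{2}, r₂ = \frac{1}{2} - \frac{\sqrt{37}}{2}.
General solution: a(n) = A·r₁^n + B·r₂^n.
From the initial conditions, A + B = -3 and r₁A + r₂B = -1.
Since r₁ - r₂ = √37: A = (-1 - (-3)r₂)/√37 = - \frac{3}{2} + \frac{\sqrt{37}}{74}, and B = -3 - A = - \frac{3}{2} - \frac{\sqrt{37}}{74}.
So a(n) = \left(- \frac{3}{2} + \frac{\sqrt{37}}{74}\right)\left(\frac{1}{2} + \frac{\sqrt{37}}{2}\right)^n + \left(- \frac{3}{2} - \frac{\sqrt{37}}{74}\right)\left(\frac{1}{2} - \frac{\sqrt{37}}{2}\right)^n.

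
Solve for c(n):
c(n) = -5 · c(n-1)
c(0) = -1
Pure geometric recurrence with ratio -5.
By induction c(n) = c(0) · (-5)^n = - \left(-5\right)^{n}.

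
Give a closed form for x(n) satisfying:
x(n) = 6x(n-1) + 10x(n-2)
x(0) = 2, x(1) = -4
Characteristic equation: x² - 6x - 10 = 0.
Discriminant Δ = (6)² + 4·(10) = 76.
Roots r₁,₂ = (6 ± √76)/2, so r₁ = 3 + \sqrt{19}, r₂ = 3 - \sqrt{19}.
General solution: x(n) = A·r₁^n + B·r₂^n.
From the initial conditions, A + B = 2 and r₁A + r₂B = -4.
Since r₁ - r₂ = √76: A = (-4 - (2)r₂)/√76 = 1 - \frac{5 \sqrt{19}}{19}, and B = 2 - A = 1 + \frac{5 \sqrt{19}}{19}.
So x(n) = \left(1 - \frac{5 \sqrt{19}}{19}\right)\left(3 + \sqrt{19}\right)^n + \left(1 + \frac{5 \sqrt{19}}{19}\right)\left(3 - \sqrt{19}\right)^n.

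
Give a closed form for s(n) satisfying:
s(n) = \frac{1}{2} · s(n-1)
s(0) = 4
Pure geometric recurrence with ratio \frac{1}{2}.
By induction s(n) = s(0) · (\frac{1}{2})^n = 4 \cdot 2^{- n}.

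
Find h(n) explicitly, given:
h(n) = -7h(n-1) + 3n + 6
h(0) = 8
First-order linear with linear forcing.
Homogeneous solution: h_h(n) = A·(-7)^n.
Try particular h_p(n) = pn + q. Substituting:
  pn + q = -7(p(n-1) + q) + 3n + 6.
Matching the n-coefficient: p = -7p + 3 ⇒ p = \frac{3}{8}.
Matching constants: q = 7p - 7q + 6 ⇒ q = \frac{69}{64}.
General: h(n) = A·(-7)^n + \frac{3 n}{8} + \frac{69}{64}.
Apply h(0) = 8: A + \frac{69}{64} = 8 ⇒ A = \frac{443}{64}.
So h(n) = \frac{443 \left(-7\right)^{n}}{64} + \frac{3 n}{8} + \frac{69}{64}.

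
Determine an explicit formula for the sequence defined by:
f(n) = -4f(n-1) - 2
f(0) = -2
First-order linear non-homogeneous.
Homogeneous solution: f_h(n) = A·(-4)^n.
Try constant particular solution f_p = K: K = -4K - 2 ⇒ K = - \frac{2}{5}.
General: f(n) = A·(-4)^n - \frac{2}{5}.
Apply f(0) = -2: A - \frac{2}{5} = -2 ⇒ A = - \frac{8}{5}.
So f(n) = - \frac{8 \left(-4\right)^{n}}{5} - \frac{2}{5}.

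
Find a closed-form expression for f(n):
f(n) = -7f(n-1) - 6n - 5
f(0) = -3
First-order linear with linear forcing.
Homogeneous solution: f_h(n) = A·(-7)^n.
Try particular f_p(n) = pn + q. Substituting:
  pn + q = -7(p(n-1) + q) - 6n - 5.
Matching the n-coefficient: p = -7p - 6 ⇒ p = - \frac{3}{4}.
Matching constants: q = 7p - 7q - 5 ⇒ q = - \frac{41}{32}.
General: f(n) = A·(-7)^n - \frac{3 n}{4} - \frac{41}{32}.
Apply f(0) = -3: A - \frac{41}{32} = -3 ⇒ A = - \frac{55}{32}.
So f(n) = - \frac{55 \left(-7\right)^{n}}{32} - \frac{3 n}{4} - \frac{41}{32}.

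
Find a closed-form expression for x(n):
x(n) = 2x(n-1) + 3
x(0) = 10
First-order linear non-homogeneous.
Homogeneous solution: x_h(n) = A·(2)^n.
Try constant particular solution x_p = K: K = 2K + 3 ⇒ K = -3.
General: x(n) = A·(2)^n - 3.
Apply x(0) = 10: A - 3 = 10 ⇒ A = 13.
So x(n) = 13 \cdot 2^{n} - 3.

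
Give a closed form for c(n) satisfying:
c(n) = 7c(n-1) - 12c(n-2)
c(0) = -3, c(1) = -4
Characteristic equation: x² - 7x + 12 = 0, which factors as (x - (3))(x - (4)) = 0.
Roots r₁ = 3, r₂ = 4 (distinct).
General solution: c(n) = A·(3)^n + B·(4)^n.
From c(0) = -3: A + B = -3.
From c(1) = -4: 3A + 4B = -4.
Solving: A = -8, B = 5.
So c(n) = - 8 \cdot 3^{n} + 5 \cdot 4^{n}.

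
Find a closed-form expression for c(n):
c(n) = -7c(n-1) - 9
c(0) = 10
First-order linear non-homogeneous.
Homogeneous solution: c_h(n) = A·(-7)^n.
Try constant particular solution c_p = K: K = -7K - 9 ⇒ K = - \frac{9}{8}.
General: c(n) = A·(-7)^n - \frac{9}{8}.
Apply c(0) = 10: A - \frac{9}{8} = 10 ⇒ A = \frac{89}{8}.
So c(n) = \frac{89 \left(-7\right)^{n}}{8} - \frac{9}{8}.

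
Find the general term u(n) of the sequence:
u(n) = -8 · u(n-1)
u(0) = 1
Pure geometric recurrence with ratio -8.
By induction u(n) = u(0) · (-8)^n = \left(-8\right)^{n}.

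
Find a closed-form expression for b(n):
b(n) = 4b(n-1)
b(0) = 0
This is a homogeneous first-order recurrence with ratio 4.
By induction b(n) = b(0) · (4)^n = 0.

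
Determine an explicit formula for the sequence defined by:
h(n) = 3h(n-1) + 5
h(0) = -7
First-order linear non-homogeneous.
Homogeneous solution: h_h(n) = A·(3)^n.
Try constant particular solution h_p = K: K = 3K + 5 ⇒ K = - \frac{5}{2}.
General: h(n) = A·(3)^n - \frac{5}{2}.
Apply h(0) = -7: A - \frac{5}{2} = -7 ⇒ A = - \frac{9}{2}.
So h(n) = - \frac{9 \cdot 3^{n}}{2} - \frac{5}{2}.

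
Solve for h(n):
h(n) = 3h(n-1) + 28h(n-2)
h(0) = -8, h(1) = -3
Characteristic equation: x² - 3x - 28 = 0, which factors as (x - (-4))(x - (7)) = 0.
Roots r₁ = -4, r₂ = 7 (distinct).
General solution: h(n) = A·(-4)^n + B·(7)^n.
From h(0) = -8: A + B = -8.
From h(1) = -3: -4A + 7B = -3.
Solving: A = - \frac{53}{11}, B = - \frac{35}{11}.
So h(n) = - \frac{53 \left(-4\right)^{n}}{11} - \frac{35 \cdot 7^{n}}{11}.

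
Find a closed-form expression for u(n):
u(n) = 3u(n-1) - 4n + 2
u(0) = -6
First-order linear with linear forcing.
Homogeneous solution: u_h(n) = A·(3)^n.
Try particular u_p(n) = pn + q. Substituting:
  pn + q = 3(p(n-1) + q) - 4n + 2.
Matching the n-coefficient: p = 3p - 4 ⇒ p = 2.
Matching constants: q = -3p + 3q + 2 ⇒ q = 2.
General: u(n) = A·(3)^n + 2 n + 2.
Apply u(0) = -6: A + 2 = -6 ⇒ A = -8.
So u(n) = - 8 \cdot 3^{n} + 2 n + 2.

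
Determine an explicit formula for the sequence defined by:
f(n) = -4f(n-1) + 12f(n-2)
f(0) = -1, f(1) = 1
Characteristic equation: x² + 4x - 12 = 0, which factors as (x - (-6))(x - (2)) = 0.
Roots r₁ = -6, r₂ = 2 (distinct).
General solution: f(n) = A·(-6)^n + B·(2)^n.
From f(0) = -1: A + B = -1.
From f(1) = 1: -6A + 2B = 1.
Solving: A = - \frac{3}{8}, B = - \frac{5}{8}.
So f(n) = - \frac{3 \left(-6\right)^{n}}{8} - \frac{5 \cdot 2^{n}}{8}.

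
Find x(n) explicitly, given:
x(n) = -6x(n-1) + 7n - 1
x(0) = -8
First-order linear with linear forcing.
Homogeneous solution: x_h(n) = A·(-6)^n.
Try particular x_p(n) = pn + q. Substituting:
  pn + q = -6(p(n-1) + q) + 7n - 1.
Matching the n-coefficient: p = -6p + 7 ⇒ p = 1.
Matching constants: q = 6p - 6q - 1 ⇒ q = \frac{5}{7}.
General: x(n) = A·(-6)^n + n + \frac{5}{7}.
Apply x(0) = -8: A + \frac{5}{7} = -8 ⇒ A = - \frac{61}{7}.
So x(n) = - \frac{61 \left(-6\right)^{n}}{7} + n + \frac{5}{7}.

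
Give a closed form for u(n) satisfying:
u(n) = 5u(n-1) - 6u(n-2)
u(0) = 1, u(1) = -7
Characteristic equation: x² - 5x + 6 = 0, which factors as (x - (3))(x - (2)) = 0.
Roots r₁ = 3, r₂ = 2 (distinct).
General solution: u(n) = A·(3)^n + B·(2)^n.
From u(0) = 1: A + B = 1.
From u(1) = -7: 3A + 2B = -7.
Solving: A = -9, B = 10.
So u(n) = 10 \cdot 2^{n} - 9 \cdot 3^{n}.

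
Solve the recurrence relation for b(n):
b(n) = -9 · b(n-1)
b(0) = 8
Pure geometric recurrence with ratio -9.
By induction b(n) = b(0) · (-9)^n = 8 \left(-9\right)^{n}.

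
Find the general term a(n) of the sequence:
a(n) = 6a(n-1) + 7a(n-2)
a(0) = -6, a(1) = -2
Characteristic equation: x² - 6x - 7 = 0, which factors as (x - (-1))(x - (7)) = 0.
Roots r₁ = -1, r₂ = 7 (distinct).
General solution: a(n) = A·(-1)^n + B·(7)^n.
From a(0) = -6: A + B = -6.
From a(1) = -2: -A + 7B = -2.
Solving: A = -5, B = -1.
So a(n) = - 5 \left(-1\right)^{n} - 7^{n}.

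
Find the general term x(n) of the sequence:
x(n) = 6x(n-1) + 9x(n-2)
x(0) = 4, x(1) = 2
Characteristic equation: x² - 6x - 9 = 0.
Discriminant Δ = (6)² + 4·(9) = 72.
Roots r₁,₂ = (6 ± √72)/2, so r₁ = 3 + 3 \sqrt{2}, r₂ = 3 - 3 \sqrt{2}.
General solution: x(n) = A·r₁^n + B·r₂^n.
From the initial conditions, A + B = 4 and r₁A + r₂B = 2.
Since r₁ - r₂ = √72: A = (2 - (4)r₂)/√72 = 2 - \frac{5 \sqrt{2}}{6}, and B = 4 - A = \frac{5 \sqrt{2}}{6} + 2.
So x(n) = \left(2 - \frac{5 \sqrt{2}}{6}\right)\left(3 + 3 \sqrt{2}\right)^n + \left(\frac{5 \sqrt{2}}{6} + 2\right)\left(3 - 3 \sqrt{2}\right)^n.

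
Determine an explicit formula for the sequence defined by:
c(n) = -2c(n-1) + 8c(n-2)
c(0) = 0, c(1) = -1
Characteristic equation: x² + 2x - 8 = 0, which factors as (x - (2))(x - (-4)) = 0.
Roots r₁ = 2, r₂ = -4 (distinct).
General solution: c(n) = A·(2)^n + B·(-4)^n.
From c(0) = 0: A + B = 0.
From c(1) = -1: 2A - 4B = -1.
Solving: A = - \frac{1}{6}, B = \frac{1}{6}.
So c(n) = \frac{\left(-4\right)^{n}}{6} - \frac{2^{n}}{6}.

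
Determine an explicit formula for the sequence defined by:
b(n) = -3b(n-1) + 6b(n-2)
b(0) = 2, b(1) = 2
Characteristic equation: x² + 3x - 6 = 0.
Discriminant Δ = (-3)² + 4·(6) = 33.
Roots r₁,₂ = (-3 ± √33)/2, so r₁ = - \frac{3}{2} + \frac{\sqrt{33}}{2}, r₂ = - \frac{\sqrt{33}}{2} - \frac{3}{2}.
General solution: b(n) = A·r₁^n + B·r₂^n.
From the initial conditions, A + B = 2 and r₁A + r₂B = 2.
Since r₁ - r₂ = √33: A = (2 - (2)r₂)/√33 = \frac{5 \sqrt{33}}{33} + 1, and B = 2 - A = 1 - \frac{5 \sqrt{33}}{33}.
So b(n) = \left(\frac{5 \sqrt{33}}{33} + 1\right)\left(- \frac{3}{2} + \frac{\sqrt{33}}{2}\right)^n + \left(1 - \frac{5 \sqrt{33}}{33}\right)\left(- \frac{\sqrt{33}}{2} - \frac{3}{2}\right)^n.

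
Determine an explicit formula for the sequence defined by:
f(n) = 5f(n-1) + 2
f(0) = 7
First-order linear non-homogeneous.
Homogeneous solution: f_h(n) = A·(5)^n.
Try constant particular solution f_p = K: K = 5K + 2 ⇒ K = - \frac{1}{2}.
General: f(n) = A·(5)^n - \frac{1}{2}.
Apply f(0) = 7: A - \frac{1}{2} = 7 ⇒ A = \frac{15}{2}.
So f(n) = \frac{15 \cdot 5^{n}}{2} - \frac{1}{2}.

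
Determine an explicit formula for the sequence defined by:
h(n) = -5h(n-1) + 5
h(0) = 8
First-order linear non-homogeneous.
Homogeneous solution: h_h(n) = A·(-5)^n.
Try constant particular solution h_p = K: K = -5K + 5 ⇒ K = \frac{5}{6}.
General: h(n) = A·(-5)^n + \frac{5}{6}.
Apply h(0) = 8: A + \frac{5}{6} = 8 ⇒ A = \frac{43}{6}.
So h(n) = \frac{43 \left(-5\right)^{n}}{6} + \frac{5}{6}.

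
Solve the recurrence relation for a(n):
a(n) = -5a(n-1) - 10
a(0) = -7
First-order linear non-homogeneous.
Homogeneous solution: a_h(n) = A·(-5)^n.
Try constant particular solution a_p = K: K = -5K - 10 ⇒ K = - \frac{5}{3}.
General: a(n) = A·(-5)^n - \frac{5}{3}.
Apply a(0) = -7: A - \frac{5}{3} = -7 ⇒ A = - \frac{16}{3}.
So a(n) = - \frac{16 \left(-5\right)^{n}}{3} - \frac{5}{3}.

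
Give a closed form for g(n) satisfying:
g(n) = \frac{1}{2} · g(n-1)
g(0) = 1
Pure geometric recurrence with ratio \frac{1}{2}.
By induction g(n) = g(0) · (\frac{1}{2})^n = \left(\frac{1}{2}\right)^{n}.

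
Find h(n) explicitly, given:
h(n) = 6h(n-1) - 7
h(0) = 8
First-order linear non-homogeneous.
Homogeneous solution: h_h(n) = A·(6)^n.
Try constant particular solution h_p = K: K = 6K - 7 ⇒ K = \frac{7}{5}.
General: h(n) = A·(6)^n + \frac{7}{5}.
Apply h(0) = 8: A + \frac{7}{5} = 8 ⇒ A = \frac{33}{5}.
So h(n) = \frac{33 \cdot 6^{n}}{5} + \frac{7}{5}.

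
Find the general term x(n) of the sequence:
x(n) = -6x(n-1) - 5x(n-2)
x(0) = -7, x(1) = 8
Characteristic equation: x² + 6x + 5 = 0, which factors as (x - (-1))(x - (-5)) = 0.
Roots r₁ = -1, r₂ = -5 (distinct).
General solution: x(n) = A·(-1)^n + B·(-5)^n.
From x(0) = -7: A + B = -7.
From x(1) = 8: -A - 5B = 8.
Solving: A = - \frac{27}{4}, B = - \frac{1}{4}.
So x(n) = - \frac{27 \left(-1\right)^{n}}{4} - \frac{\left(-5\right)^{n}}{4}.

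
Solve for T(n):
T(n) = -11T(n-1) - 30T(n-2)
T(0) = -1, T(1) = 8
Characteristic equation: x² + 11x + 30 = 0, which factors as (x - (-5))(x - (-6)) = 0.
Roots r₁ = -5, r₂ = -6 (distinct).
General solution: T(n) = A·(-5)^n + B·(-6)^n.
From T(0) = -1: A + B = -1.
From T(1) = 8: -5A - 6B = 8.
Solving: A = 2, B = -3.
So T(n) = 2 \left(-5\right)^{n} - 3 \left(-6\right)^{n}.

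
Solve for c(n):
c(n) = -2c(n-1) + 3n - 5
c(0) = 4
First-order linear with linear forcing.
Homogeneous solution: c_h(n) = A·(-2)^n.
Try particular c_p(n) = pn + q. Substituting:
  pn + q = -2(p(n-1) + q) + 3n - 5.
Matching the n-coefficient: p = -2p + 3 ⇒ p = 1.
Matching constants: q = 2p - 2q - 5 ⇒ q = -1.
General: c(n) = A·(-2)^n + n - 1.
Apply c(0) = 4: A - 1 = 4 ⇒ A = 5.
So c(n) = 5 \left(-2\right)^{n} + n - 1.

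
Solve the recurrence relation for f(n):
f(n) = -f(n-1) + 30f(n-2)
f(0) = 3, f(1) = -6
Characteristic equation: x² + x - 30 = 0, which factors as (x - (5))(x - (-6)) = 0.
Roots r₁ = 5, r₂ = -6 (distinct).
General solution: f(n) = A·(5)^n + B·(-6)^n.
From f(0) = 3: A + B = 3.
From f(1) = -6: 5A - 6B = -6.
Solving: A = \frac{12}{11}, B = \frac{21}{11}.
So f(n) = \frac{21 \left(-6\right)^{n}}{11} + \frac{12 \cdot 5^{n}}{11}.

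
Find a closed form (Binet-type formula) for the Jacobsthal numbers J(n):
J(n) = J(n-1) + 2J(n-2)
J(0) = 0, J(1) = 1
This is the Jacobsthal sequence.
Characteristic equation: x² - x - 2 = 0; roots r₁ = 2, r₂ = -1.
General: J(n) = A·r₁^n + B·r₂^n. Solving with J(0)=0, J(1)=1 gives A = \frac{1}{3}, B = - \frac{1}{3}.
So J(n) = - \frac{\left(-1\right)^{n}}{3} + \frac{2^{n}}{3}.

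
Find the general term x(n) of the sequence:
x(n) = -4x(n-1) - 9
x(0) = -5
First-order linear non-homogeneous.
Homogeneous solution: x_h(n) = A·(-4)^n.
Try constant particular solution x_p = K: K = -4K - 9 ⇒ K = - \frac{9}{5}.
General: x(n) = A·(-4)^n - \frac{9}{5}.
Apply x(0) = -5: A - \frac{9}{5} = -5 ⇒ A = - \frac{16}{5}.
So x(n) = - \frac{16 \left(-4\right)^{n}}{5} - \frac{9}{5}.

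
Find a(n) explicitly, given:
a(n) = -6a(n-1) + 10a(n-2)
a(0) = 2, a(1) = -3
Characteristic equation: x² + 6x - 10 = 0.
Discriminant Δ = (-6)² + 4·(10) = 76.
Roots r₁,₂ = (-6 ± √76)/2, so r₁ = -3 + \sqrt{19}, r₂ = - \sqrt{19} - 3.
General solution: a(n) = A·r₁^n + B·r₂^n.
From the initial conditions, A + B = 2 and r₁A + r₂B = -3.
Since r₁ - r₂ = √76: A = (-3 - (2)r₂)/√76 = \frac{3 \sqrt{19}}{38} + 1, and B = 2 - A = 1 - \frac{3 \sqrt{19}}{38}.
So a(n) = \left(\frac{3 \sqrt{19}}{38} + 1\right)\left(-3 + \sqrt{19}\right)^n + \left(1 - \frac{3 \sqrt{19}}{38}\right)\left(- \sqrt{19} - 3\right)^n.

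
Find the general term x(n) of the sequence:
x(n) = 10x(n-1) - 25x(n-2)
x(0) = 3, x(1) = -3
Characteristic equation: x² - 10x + 25 = 0, which is (x - (5))².
Repeated root r = 5.
General solution: x(n) = (A + Bn)·(5)^n.
From x(0) = 3: A = 3.
From x(1) = -3: (A + B)·(5) = -3 ⇒ B = - \frac{18}{5}.
So x(n) = \left(3 - \frac{18 n}{5}\right) \cdot (5)^n.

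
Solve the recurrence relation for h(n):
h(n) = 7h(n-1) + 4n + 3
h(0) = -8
First-order linear with linear forcing.
Homogeneous solution: h_h(n) = A·(7)^n.
Try particular h_p(n) = pn + q. Substituting:
  pn + q = 7(p(n-1) + q) + 4n + 3.
Matching the n-coefficient: p = 7p + 4 ⇒ p = - \frac{2}{3}.
Matching constants: q = -7p + 7q + 3 ⇒ q = - \frac{23}{18}.
General: h(n) = A·(7)^n - \frac{2 n}{3} - \frac{23}{18}.
Apply h(0) = -8: A - \frac{23}{18} = -8 ⇒ A = - \frac{121}{18}.
So h(n) = - \frac{121 \cdot 7^{n}}{18} - \frac{2 n}{3} - \frac{23}{18}.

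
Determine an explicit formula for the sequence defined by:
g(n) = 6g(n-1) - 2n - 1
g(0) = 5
First-order linear with linear forcing.
Homogeneous solution: g_h(n) = A·(6)^n.
Try particular g_p(n) = pn + q. Substituting:
  pn + q = 6(p(n-1) + q) - 2n - 1.
Matching the n-coefficient: p = 6p - 2 ⇒ p = \frac{2}{5}.
Matching constants: q = -6p + 6q - 1 ⇒ q = \frac{17}{25}.
General: g(n) = A·(6)^n + \frac{2 n}{5} + \frac{17}{25}.
Apply g(0) = 5: A + \frac{17}{25} = 5 ⇒ A = \frac{108}{25}.
So g(n) = \frac{108 \cdot 6^{n}}{25} + \frac{2 n}{5} + \frac{17}{25}.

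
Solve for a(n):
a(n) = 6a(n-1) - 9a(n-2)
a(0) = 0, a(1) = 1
Characteristic equation: x² - 6x + 9 = 0, which is (x - (3))².
Repeated root r = 3.
General solution: a(n) = (A + Bn)·(3)^n.
From a(0) = 0: A = 0.
From a(1) = 1: (A + B)·(3) = 1 ⇒ B = \frac{1}{3}.
So a(n) = \left(\frac{n}{3}\right) \cdot (3)^n.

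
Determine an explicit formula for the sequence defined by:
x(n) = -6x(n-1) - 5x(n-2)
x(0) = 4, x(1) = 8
Characteristic equation: x² + 6x + 5 = 0, which factors as (x - (-1))(x - (-5)) = 0.
Roots r₁ = -1, r₂ = -5 (distinct).
General solution: x(n) = A·(-1)^n + B·(-5)^n.
From x(0) = 4: A + B = 4.
From x(1) = 8: -A - 5B = 8.
Solving: A = 7, B = -3.
So x(n) = 7 \left(-1\right)^{n} - 3 \left(-5\right)^{n}.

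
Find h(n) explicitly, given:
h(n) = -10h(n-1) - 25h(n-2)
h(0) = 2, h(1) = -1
Characteristic equation: x² + 10x + 25 = 0, which is (x - (-5))².
Repeated root r = -5.
General solution: h(n) = (A + Bn)·(-5)^n.
From h(0) = 2: A = 2.
From h(1) = -1: (A + B)·(-5) = -1 ⇒ B = - \frac{9}{5}.
So h(n) = \left(2 - \frac{9 n}{5}\right) \cdot (-5)^n.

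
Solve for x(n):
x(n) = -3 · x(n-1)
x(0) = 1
Pure geometric recurrence with ratio -3.
By induction x(n) = x(0) · (-3)^n = \left(-3\right)^{n}.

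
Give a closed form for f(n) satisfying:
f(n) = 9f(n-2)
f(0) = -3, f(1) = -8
Characteristic equation: x² - 9 = 0, which factors as (x - (3))(x - (-3)) = 0.
Roots r₁ = 3, r₂ = -3 (distinct).
General solution: f(n) = A·(3)^n + B·(-3)^n.
From f(0) = -3: A + B = -3.
From f(1) = -8: 3A - 3B = -8.
Solving: A = - \frac{17}{6}, B = - \frac{1}{6}.
So f(n) = - \frac{\left(-3\right)^{n}}{6} - \frac{17 \cdot 3^{n}}{6}.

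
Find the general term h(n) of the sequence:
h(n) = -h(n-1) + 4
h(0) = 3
First-order linear non-homogeneous.
Homogeneous solution: h_h(n) = A·(-1)^n.
Try constant particular solution h_p = K: K = -K + 4 ⇒ K = 2.
General: h(n) = A·(-1)^n + 2.
Apply h(0) = 3: A + 2 = 3 ⇒ A = 1.
So h(n) = \left(-1\right)^{n} + 2.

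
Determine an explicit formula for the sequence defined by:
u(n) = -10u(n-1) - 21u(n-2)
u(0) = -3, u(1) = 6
Characteristic equation: x² + 10x + 21 = 0, which factors as (x - (-7))(x - (-3)) = 0.
Roots r₁ = -7, r₂ = -3 (distinct).
General solution: u(n) = A·(-7)^n + B·(-3)^n.
From u(0) = -3: A + B = -3.
From u(1) = 6: -7A - 3B = 6.
Solving: A = \frac{3}{4}, B = - \frac{15}{4}.
So u(n) = - \frac{15 \left(-3\right)^{n}}{4} + \frac{3 \left(-7\right)^{n}}{4}.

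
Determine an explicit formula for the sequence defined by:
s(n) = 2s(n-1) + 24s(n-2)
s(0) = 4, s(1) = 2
Characteristic equation: x² - 2x - 24 = 0, which factors as (x - (-4))(x - (6)) = 0.
Roots r₁ = -4, r₂ = 6 (distinct).
General solution: s(n) = A·(-4)^n + B·(6)^n.
From s(0) = 4: A + B = 4.
From s(1) = 2: -4A + 6B = 2.
Solving: A = \frac{11}{5}, B = \frac{9}{5}.
So s(n) = \frac{11 \left(-4\right)^{n}}{5} + \frac{9 \cdot 6^{n}}{5}.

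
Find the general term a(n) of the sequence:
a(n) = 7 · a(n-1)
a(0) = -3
Pure geometric recurrence with ratio 7.
By induction a(n) = a(0) · (7)^n = - 3 \cdot 7^{n}.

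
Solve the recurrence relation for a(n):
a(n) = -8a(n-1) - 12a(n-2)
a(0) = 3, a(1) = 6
Characteristic equation: x² + 8x + 12 = 0, which factors as (x - (-2))(x - (-6)) = 0.
Roots r₁ = -2, r₂ = -6 (distinct).
General solution: a(n) = A·(-2)^n + B·(-6)^n.
From a(0) = 3: A + B = 3.
From a(1) = 6: -2A - 6B = 6.
Solving: A = 6, B = -3.
So a(n) = 6 \left(-2\right)^{n} - 3 \left(-6\right)^{n}.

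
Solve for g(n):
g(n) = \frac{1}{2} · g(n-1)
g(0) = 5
Pure geometric recurrence with ratio \frac{1}{2}.
By induction g(n) = g(0) · (\frac{1}{2})^n = 5 \cdot 2^{- n}.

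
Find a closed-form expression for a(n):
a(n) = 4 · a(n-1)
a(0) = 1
Pure geometric recurrence with ratio 4.
By induction a(n) = a(0) · (4)^n = 4^{n}.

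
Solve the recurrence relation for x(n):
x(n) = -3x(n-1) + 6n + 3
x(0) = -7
First-order linear with linear forcing.
Homogeneous solution: x_h(n) = A·(-3)^n.
Try particular x_p(n) = pn + q. Substituting:
  pn + q = -3(p(n-1) + q) + 6n + 3.
Matching the n-coefficient: p = -3p + 6 ⇒ p = \frac{3}{2}.
Matching constants: q = 3p - 3q + 3 ⇒ q = \frac{15}{8}.
General: x(n) = A·(-3)^n + \frac{3 n}{2} + \frac{15}{8}.
Apply x(0) = -7: A + \frac{15}{8} = -7 ⇒ A = - \frac{71}{8}.
So x(n) = - \frac{71 \left(-3\right)^{n}}{8} + \frac{3 n}{2} + \frac{15}{8}.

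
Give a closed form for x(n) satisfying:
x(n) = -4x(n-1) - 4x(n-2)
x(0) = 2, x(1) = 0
Characteristic equation: x² + 4x + 4 = 0, which is (x - (-2))².
Repeated root r = -2.
General solution: x(n) = (A + Bn)·(-2)^n.
From x(0) = 2: A = 2.
From x(1) = 0: (A + B)·(-2) = 0 ⇒ B = -2.
So x(n) = \left(2 - 2 n\right) \cdot (-2)^n.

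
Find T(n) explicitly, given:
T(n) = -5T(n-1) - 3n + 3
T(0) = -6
First-order linear with linear forcing.
Homogeneous solution: T_h(n) = A·(-5)^n.
Try particular T_p(n) = pn + q. Substituting:
  pn + q = -5(p(n-1) + q) - 3n + 3.
Matching the n-coefficient: p = -5p - 3 ⇒ p = - \frac{1}{2}.
Matching constants: q = 5p - 5q + 3 ⇒ q = \frac{1}{12}.
General: T(n) = A·(-5)^n - \frac{n}{2} + \frac{1}{12}.
Apply T(0) = -6: A + \frac{1}{12} = -6 ⇒ A = - \frac{73}{12}.
So T(n) = - \frac{73 \left(-5\right)^{n}}{12} - \frac{n}{2} + \frac{1}{12}.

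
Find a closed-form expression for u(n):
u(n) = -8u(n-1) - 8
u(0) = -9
First-order linear non-homogeneous.
Homogeneous solution: u_h(n) = A·(-8)^n.
Try constant particular solution u_p = K: K = -8K - 8 ⇒ K = - \frac{8}{9}.
General: u(n) = A·(-8)^n - \frac{8}{9}.
Apply u(0) = -9: A - \frac{8}{9} = -9 ⇒ A = - \frac{73}{9}.
So u(n) = - \frac{73 \left(-8\right)^{n}}{9} - \frac{8}{9}.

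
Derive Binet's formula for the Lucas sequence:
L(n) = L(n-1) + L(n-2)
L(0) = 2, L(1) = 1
This is the Lucas sequence.
Characteristic equation: x² - x - 1 = 0; roots r₁ = \frac{1}{2} + \frac{\sqrt{5}}{2}, r₂ = \frac{1}{2} - \frac{\sqrt{5}}{2}.
General: L(n) = A·r₁^n + B·r₂^n. Solving with L(0)=2, L(1)=1 gives A = 1, B = 1.
So L(n) = 2^{- n} \left(\left(1 - \sqrt{5}\right)^{n} + \left(1 + \sqrt{5}\right)^{n}\right).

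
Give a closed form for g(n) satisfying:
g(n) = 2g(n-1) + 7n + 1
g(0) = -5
First-order linear with linear forcing.
Homogeneous solution: g_h(n) = A·(2)^n.
Try particular g_p(n) = pn + q. Substituting:
  pn + q = 2(p(n-1) + q) + 7n + 1.
Matching the n-coefficient: p = 2p + 7 ⇒ p = -7.
Matching constants: q = -2p + 2q + 1 ⇒ q = -15.
General: g(n) = A·(2)^n - 7 n - 15.
Apply g(0) = -5: A - 15 = -5 ⇒ A = 10.
So g(n) = 10 \cdot 2^{n} - 7 n - 15.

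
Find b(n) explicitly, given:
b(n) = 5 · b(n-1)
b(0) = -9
Pure geometric recurrence with ratio 5.
By induction b(n) = b(0) · (5)^n = - 9 \cdot 5^{n}.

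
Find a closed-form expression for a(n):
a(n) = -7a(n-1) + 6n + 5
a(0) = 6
First-order linear with linear forcing.
Homogeneous solution: a_h(n) = A·(-7)^n.
Try particular a_p(n) = pn + q. Substituting:
  pn + q = -7(p(n-1) + q) + 6n + 5.
Matching the n-coefficient: p = -7p + 6 ⇒ p = \frac{3}{4}.
Matching constants: q = 7p - 7q + 5 ⇒ q = \frac{41}{32}.
General: a(n) = A·(-7)^n + \frac{3 n}{4} + \frac{41}{32}.
Apply a(0) = 6: A + \frac{41}{32} = 6 ⇒ A = \frac{151}{32}.
So a(n) = \frac{151 \left(-7\right)^{n}}{32} + \frac{3 n}{4} + \frac{41}{32}.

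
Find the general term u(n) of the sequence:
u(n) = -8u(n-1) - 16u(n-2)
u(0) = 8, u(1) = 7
Characteristic equation: x² + 8x + 16 = 0, which is (x - (-4))².
Repeated root r = -4.
General solution: u(n) = (A + Bn)·(-4)^n.
From u(0) = 8: A = 8.
From u(1) = 7: (A + B)·(-4) = 7 ⇒ B = - \frac{39}{4}.
So u(n) = \left(8 - \frac{39 n}{4}\right) \cdot (-4)^n.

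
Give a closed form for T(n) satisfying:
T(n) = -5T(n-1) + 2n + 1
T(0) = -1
First-order linear with linear forcing.
Homogeneous solution: T_h(n) = A·(-5)^n.
Try particular T_p(n) = pn + q. Substituting:
  pn + q = -5(p(n-1) + q) + 2n + 1.
Matching the n-coefficient: p = -5p + 2 ⇒ p = \frac{1}{3}.
Matching constants: q = 5p - 5q + 1 ⇒ q = \frac{4}{9}.
General: T(n) = A·(-5)^n + \frac{n}{3} + \frac{4}{9}.
Apply T(0) = -1: A + \frac{4}{9} = -1 ⇒ A = - \frac{13}{9}.
So T(n) = - \frac{13 \left(-5\right)^{n}}{9} + \frac{n}{3} + \frac{4}{9}.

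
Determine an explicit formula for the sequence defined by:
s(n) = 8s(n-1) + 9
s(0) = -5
First-order linear non-homogeneous.
Homogeneous solution: s_h(n) = A·(8)^n.
Try constant particular solution s_p = K: K = 8K + 9 ⇒ K = - \frac{9}{7}.
General: s(n) = A·(8)^n - \frac{9}{7}.
Apply s(0) = -5: A - \frac{9}{7} = -5 ⇒ A = - \frac{26}{7}.
So s(n) = - \frac{26 \cdot 8^{n}}{7} - \frac{9}{7}.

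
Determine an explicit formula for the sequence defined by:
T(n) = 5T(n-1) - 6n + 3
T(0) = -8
First-order linear with linear forcing.
Homogeneous solution: T_h(n) = A·(5)^n.
Try particular T_p(n) = pn + q. Substituting:
  pn + q = 5(p(n-1) + q) - 6n + 3.
Matching the n-coefficient: p = 5p - 6 ⇒ p = \frac{3}{2}.
Matching constants: q = -5p + 5q + 3 ⇒ q = \frac{9}{8}.
General: T(n) = A·(5)^n + \frac{3 n}{2} + \frac{9}{8}.
Apply T(0) = -8: A + \frac{9}{8} = -8 ⇒ A = - \frac{73}{8}.
So T(n) = - \frac{73 \cdot 5^{n}}{8} + \frac{3 n}{2} + \frac{9}{8}.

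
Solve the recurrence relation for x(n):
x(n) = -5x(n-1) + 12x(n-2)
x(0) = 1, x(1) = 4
Characteristic equation: x² + 5x - 12 = 0.
Discriminant Δ = (-5)² + 4·(12) = 73.
Roots r₁,₂ = (-5 ± √73)/2, so r₁ = - \frac{5}{2} + \frac{\sqrt{73}}{2}, r₂ = - \frac{\sqrt{73}}{2} - \frac{5}{2}.
General solution: x(n) = A·r₁^n + B·r₂^n.
From the initial conditions, A + B = 1 and r₁A + r₂B = 4.
Since r₁ - r₂ = √73: A = (4 - (1)r₂)/√73 = \frac{1}{2} + \frac{13 \sqrt{73}}{146}, and B = 1 - A = \frac{1}{2} - \frac{13 \sqrt{73}}{146}.
So x(n) = \left(\frac{1}{2} + \frac{13 \sqrt{73}}{146}\right)\left(- \frac{5}{2} + \frac{\sqrt{73}}{2}\right)^n + \left(\frac{1}{2} - \frac{13 \sqrt{73}}{146}\right)\left(- \frac{\sqrt{73}}{2} - \frac{5}{2}\right)^n.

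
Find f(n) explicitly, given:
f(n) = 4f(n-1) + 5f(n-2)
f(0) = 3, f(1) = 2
Characteristic equation: x² - 4x - 5 = 0, which factors as (x - (-1))(x - (5)) = 0.
Roots r₁ = -1, r₂ = 5 (distinct).
General solution: f(n) = A·(-1)^n + B·(5)^n.
From f(0) = 3: A + B = 3.
From f(1) = 2: -A + 5B = 2.
Solving: A = \frac{13}{6}, B = \frac{5}{6}.
So f(n) = \frac{13 \left(-1\right)^{n}}{6} + \frac{5 \cdot 5^{n}}{6}.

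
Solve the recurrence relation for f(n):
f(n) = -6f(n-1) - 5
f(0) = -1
First-order linear non-homogeneous.
Homogeneous solution: f_h(n) = A·(-6)^n.
Try constant particular solution f_p = K: K = -6K - 5 ⇒ K = - \frac{5}{7}.
General: f(n) = A·(-6)^n - \frac{5}{7}.
Apply f(0) = -1: A - \frac{5}{7} = -1 ⇒ A = - \frac{2}{7}.
So f(n) = - \frac{2 \left(-6\right)^{n}}{7} - \frac{5}{7}.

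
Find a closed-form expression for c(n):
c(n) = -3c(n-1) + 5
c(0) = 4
First-order linear non-homogeneous.
Homogeneous solution: c_h(n) = A·(-3)^n.
Try constant particular solution c_p = K: K = -3K + 5 ⇒ K = \frac{5}{4}.
General: c(n) = A·(-3)^n + \frac{5}{4}.
Apply c(0) = 4: A + \frac{5}{4} = 4 ⇒ A = \frac{11}{4}.
So c(n) = \frac{11 \left(-3\right)^{n}}{4} + \frac{5}{4}.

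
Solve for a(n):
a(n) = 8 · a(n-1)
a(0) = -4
Pure geometric recurrence with ratio 8.
By induction a(n) = a(0) · (8)^n = - 4 \cdot 8^{n}.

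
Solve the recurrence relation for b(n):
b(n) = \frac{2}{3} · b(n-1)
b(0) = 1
Pure geometric recurrence with ratio \frac{2}{3}.
By induction b(n) = b(0) · (\frac{2}{3})^n = \left(\frac{2}{3}\right)^{n}.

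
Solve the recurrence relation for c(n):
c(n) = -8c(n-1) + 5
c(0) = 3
First-order linear non-homogeneous.
Homogeneous solution: c_h(n) = A·(-8)^n.
Try constant particular solution c_p = K: K = -8K + 5 ⇒ K = \frac{5}{9}.
General: c(n) = A·(-8)^n + \frac{5}{9}.
Apply c(0) = 3: A + \frac{5}{9} = 3 ⇒ A = \frac{22}{9}.
So c(n) = \frac{22 \left(-8\right)^{n}}{9} + \frac{5}{9}.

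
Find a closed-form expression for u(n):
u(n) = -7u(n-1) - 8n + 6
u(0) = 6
First-order linear with linear forcing.
Homogeneous solution: u_h(n) = A·(-7)^n.
Try particular u_p(n) = pn + q. Substituting:
  pn + q = -7(p(n-1) + q) - 8n + 6.
Matching the n-coefficient: p = -7p - 8 ⇒ p = -1.
Matching constants: q = 7p - 7q + 6 ⇒ q = - \frac{1}{8}.
General: u(n) = A·(-7)^n - n - \frac{1}{8}.
Apply u(0) = 6: A - \frac{1}{8} = 6 ⇒ A = \frac{49}{8}.
So u(n) = \frac{49 \left(-7\right)^{n}}{8} - n - \frac{1}{8}.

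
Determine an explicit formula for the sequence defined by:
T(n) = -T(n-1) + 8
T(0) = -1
First-order linear non-homogeneous.
Homogeneous solution: T_h(n) = A·(-1)^n.
Try constant particular solution T_p = K: K = -K + 8 ⇒ K = 4.
General: T(n) = A·(-1)^n + 4.
Apply T(0) = -1: A + 4 = -1 ⇒ A = -5.
So T(n) = 4 - 5 \left(-1\right)^{n}.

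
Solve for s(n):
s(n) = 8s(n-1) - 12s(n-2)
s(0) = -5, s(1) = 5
Characteristic equation: x² - 8x + 12 = 0, which factors as (x - (6))(x - (2)) = 0.
Roots r₁ = 6, r₂ = 2 (distinct).
General solution: s(n) = A·(6)^n + B·(2)^n.
From s(0) = -5: A + B = -5.
From s(1) = 5: 6A + 2B = 5.
Solving: A = \frac{15}{4}, B = - \frac{35}{4}.
So s(n) = - \frac{35 \cdot 2^{n}}{4} + \frac{15 \cdot 6^{n}}{4}.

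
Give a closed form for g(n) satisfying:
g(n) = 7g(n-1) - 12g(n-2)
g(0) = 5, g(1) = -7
Characteristic equation: x² - 7x + 12 = 0, which factors as (x - (4))(x - (3)) = 0.
Roots r₁ = 4, r₂ = 3 (distinct).
General solution: g(n) = A·(4)^n + B·(3)^n.
From g(0) = 5: A + B = 5.
From g(1) = -7: 4A + 3B = -7.
Solving: A = -22, B = 27.
So g(n) = 27 \cdot 3^{n} - 22 \cdot 4^{n}.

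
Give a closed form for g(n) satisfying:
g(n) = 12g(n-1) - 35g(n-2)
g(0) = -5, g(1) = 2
Characteristic equation: x² - 12x + 35 = 0, which factors as (x - (5))(x - (7)) = 0.
Roots r₁ = 5, r₂ = 7 (distinct).
General solution: g(n) = A·(5)^n + B·(7)^n.
From g(0) = -5: A + B = -5.
From g(1) = 2: 5A + 7B = 2.
Solving: A = - \frac{37}{2}, B = \frac{27}{2}.
So g(n) = - \frac{37 \cdot 5^{n}}{2} + \frac{27 \cdot 7^{n}}{2}.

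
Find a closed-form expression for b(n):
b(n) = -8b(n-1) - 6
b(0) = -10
First-order linear non-homogeneous.
Homogeneous solution: b_h(n) = A·(-8)^n.
Try constant particular solution b_p = K: K = -8K - 6 ⇒ K = - \frac{2}{3}.
General: b(n) = A·(-8)^n - \frac{2}{3}.
Apply b(0) = -10: A - \frac{2}{3} = -10 ⇒ A = - \frac{28}{3}.
So b(n) = - \frac{28 \left(-8\right)^{n}}{3} - \frac{2}{3}.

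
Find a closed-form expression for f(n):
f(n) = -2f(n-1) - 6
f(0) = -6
First-order linear non-homogeneous.
Homogeneous solution: f_h(n) = A·(-2)^n.
Try constant particular solution f_p = K: K = -2K - 6 ⇒ K = -2.
General: f(n) = A·(-2)^n - 2.
Apply f(0) = -6: A - 2 = -6 ⇒ A = -4.
So f(n) = - 4 \left(-2\right)^{n} - 2.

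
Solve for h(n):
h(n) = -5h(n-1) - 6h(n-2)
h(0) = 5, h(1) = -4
Characteristic equation: x² + 5x + 6 = 0, which factors as (x - (-3))(x - (-2)) = 0.
Roots r₁ = -3, r₂ = -2 (distinct).
General solution: h(n) = A·(-3)^n + B·(-2)^n.
From h(0) = 5: A + B = 5.
From h(1) = -4: -3A - 2B = -4.
Solving: A = -6, B = 11.
So h(n) = 11 \left(-2\right)^{n} - 6 \left(-3\right)^{n}.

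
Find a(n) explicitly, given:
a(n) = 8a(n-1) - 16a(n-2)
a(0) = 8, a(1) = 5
Characteristic equation: x² - 8x + 16 = 0, which is (x - (4))².
Repeated root r = 4.
General solution: a(n) = (A + Bn)·(4)^n.
From a(0) = 8: A = 8.
From a(1) = 5: (A + B)·(4) = 5 ⇒ B = - \frac{27}{4}.
So a(n) = \left(8 - \frac{27 n}{4}\right) \cdot (4)^n.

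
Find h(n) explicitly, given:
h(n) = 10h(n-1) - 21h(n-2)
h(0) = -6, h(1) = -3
Characteristic equation: x² - 10x + 21 = 0, which factors as (x - (3))(x - (7)) = 0.
Roots r₁ = 3, r₂ = 7 (distinct).
General solution: h(n) = A·(3)^n + B·(7)^n.
From h(0) = -6: A + B = -6.
From h(1) = -3: 3A + 7B = -3.
Solving: A = - \frac{39}{4}, B = \frac{15}{4}.
So h(n) = - \frac{39 \cdot 3^{n}}{4} + \frac{15 \cdot 7^{n}}{4}.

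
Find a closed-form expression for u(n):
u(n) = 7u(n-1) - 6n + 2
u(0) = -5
First-order linear with linear forcing.
Homogeneous solution: u_h(n) = A·(7)^n.
Try particular u_p(n) = pn + q. Substituting:
  pn + q = 7(p(n-1) + q) - 6n + 2.
Matching the n-coefficient: p = 7p - 6 ⇒ p = 1.
Matching constants: q = -7p + 7q + 2 ⇒ q = \frac{5}{6}.
General: u(n) = A·(7)^n + n + \frac{5}{6}.
Apply u(0) = -5: A + \frac{5}{6} = -5 ⇒ A = - \frac{35}{6}.
So u(n) = - \frac{35 \cdot 7^{n}}{6} + n + \frac{5}{6}.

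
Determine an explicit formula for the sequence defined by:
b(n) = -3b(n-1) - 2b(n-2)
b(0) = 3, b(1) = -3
Characteristic equation: x² + 3x + 2 = 0, which factors as (x - (-2))(x - (-1)) = 0.
Roots r₁ = -2, r₂ = -1 (distinct).
General solution: b(n) = A·(-2)^n + B·(-1)^n.
From b(0) = 3: A + B = 3.
From b(1) = -3: -2A - B = -3.
Solving: A = 0, B = 3.
So b(n) = 3 \left(-1\right)^{n}.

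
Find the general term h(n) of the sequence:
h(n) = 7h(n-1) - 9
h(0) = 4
First-order linear non-homogeneous.
Homogeneous solution: h_h(n) = A·(7)^n.
Try constant particular solution h_p = K: K = 7K - 9 ⇒ K = \frac{3}{2}.
General: h(n) = A·(7)^n + \frac{3}{2}.
Apply h(0) = 4: A + \frac{3}{2} = 4 ⇒ A = \frac{5}{2}.
So h(n) = \frac{5 \cdot 7^{n}}{2} + \frac{3}{2}.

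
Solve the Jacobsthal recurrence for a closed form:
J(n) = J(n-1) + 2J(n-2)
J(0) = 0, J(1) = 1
This is the Jacobsthal sequence.
Characteristic equation: x² - x - 2 = 0; roots r₁ = 2, r₂ = -1.
General: J(n) = A·r₁^n + B·r₂^n. Solving with J(0)=0, J(1)=1 gives A = \frac{1}{3}, B = - \frac{1}{3}.
So J(n) = - \frac{\left(-1\right)^{n}}{3} + \frac{2^{n}}{3}.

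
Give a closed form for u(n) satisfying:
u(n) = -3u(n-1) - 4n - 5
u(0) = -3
First-order linear with linear forcing.
Homogeneous solution: u_h(n) = A·(-3)^n.
Try particular u_p(n) = pn + q. Substituting:
  pn + q = -3(p(n-1) + q) - 4n - 5.
Matching the n-coefficient: p = -3p - 4 ⇒ p = -1.
Matching constants: q = 3p - 3q - 5 ⇒ q = -2.
General: u(n) = A·(-3)^n - n - 2.
Apply u(0) = -3: A - 2 = -3 ⇒ A = -1.
So u(n) = - \left(-3\right)^{n} - n - 2.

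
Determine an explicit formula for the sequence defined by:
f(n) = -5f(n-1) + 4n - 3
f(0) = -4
First-order linear with linear forcing.
Homogeneous solution: f_h(n) = A·(-5)^n.
Try particular f_p(n) = pn + q. Substituting:
  pn + q = -5(p(n-1) + q) + 4n - 3.
Matching the n-coefficient: p = -5p + 4 ⇒ p = \frac{2}{3}.
Matching constants: q = 5p - 5q - 3 ⇒ q = \frac{1}{18}.
General: f(n) = A·(-5)^n + \frac{2 n}{3} + \frac{1}{18}.
Apply f(0) = -4: A + \frac{1}{18} = -4 ⇒ A = - \frac{73}{18}.
So f(n) = - \frac{73 \left(-5\right)^{n}}{18} + \frac{2 n}{3} + \frac{1}{18}.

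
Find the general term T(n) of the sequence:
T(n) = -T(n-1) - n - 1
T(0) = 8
First-order linear with linear forcing.
Homogeneous solution: T_h(n) = A·(-1)^n.
Try particular T_p(n) = pn + q. Substituting:
  pn + q = -(p(n-1) + q) - n - 1.
Matching the n-coefficient: p = -p - 1 ⇒ p = - \frac{1}{2}.
Matching constants: q = p - q - 1 ⇒ q = - \frac{3}{4}.
General: T(n) = A·(-1)^n - \frac{n}{2} - \frac{3}{4}.
Apply T(0) = 8: A - \frac{3}{4} = 8 ⇒ A = \frac{35}{4}.
So T(n) = \frac{35 \left(-1\right)^{n}}{4} - \frac{n}{2} - \frac{3}{4}.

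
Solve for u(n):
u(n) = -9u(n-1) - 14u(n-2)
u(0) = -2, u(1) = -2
Characteristic equation: x² + 9x + 14 = 0, which factors as (x - (-7))(x - (-2)) = 0.
Roots r₁ = -7, r₂ = -2 (distinct).
General solution: u(n) = A·(-7)^n + B·(-2)^n.
From u(0) = -2: A + B = -2.
From u(1) = -2: -7A - 2B = -2.
Solving: A = \frac{6}{5}, B = - \frac{16}{5}.
So u(n) = - \frac{16 \left(-2\right)^{n}}{5} + \frac{6 \left(-7\right)^{n}}{5}.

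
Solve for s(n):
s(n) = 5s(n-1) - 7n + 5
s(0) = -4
First-order linear with linear forcing.
Homogeneous solution: s_h(n) = A·(5)^n.
Try particular s_p(n) = pn + q. Substituting:
  pn + q = 5(p(n-1) + q) - 7n + 5.
Matching the n-coefficient: p = 5p - 7 ⇒ p = \frac{7}{4}.
Matching constants: q = -5p + 5q + 5 ⇒ q = \frac{15}{16}.
General: s(n) = A·(5)^n + \frac{7 n}{4} + \frac{15}{16}.
Apply s(0) = -4: A + \frac{15}{16} = -4 ⇒ A = - \frac{79}{16}.
So s(n) = - \frac{79 \cdot 5^{n}}{16} + \frac{7 n}{4} + \frac{15}{16}.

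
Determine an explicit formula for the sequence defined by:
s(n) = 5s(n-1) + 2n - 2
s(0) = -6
First-order linear with linear forcing.
Homogeneous solution: s_h(n) = A·(5)^n.
Try particular s_p(n) = pn + q. Substituting:
  pn + q = 5(p(n-1) + q) + 2n - 2.
Matching the n-coefficient: p = 5p + 2 ⇒ p = - \frac{1}{2}.
Matching constants: q = -5p + 5q - 2 ⇒ q = - \frac{1}{8}.
General: s(n) = A·(5)^n - \frac{n}{2} - \frac{1}{8}.
Apply s(0) = -6: A - \frac{1}{8} = -6 ⇒ A = - \frac{47}{8}.
So s(n) = - \frac{47 \cdot 5^{n}}{8} - \frac{n}{2} - \frac{1}{8}.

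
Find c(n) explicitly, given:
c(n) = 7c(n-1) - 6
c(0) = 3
First-order linear non-homogeneous.
Homogeneous solution: c_h(n) = A·(7)^n.
Try constant particular solution c_p = K: K = 7K - 6 ⇒ K = 1.
General: c(n) = A·(7)^n + 1.
Apply c(0) = 3: A + 1 = 3 ⇒ A = 2.
So c(n) = 2 \cdot 7^{n} + 1.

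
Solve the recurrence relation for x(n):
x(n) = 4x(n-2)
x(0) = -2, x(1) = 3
Characteristic equation: x² - 4 = 0, which factors as (x - (2))(x - (-2)) = 0.
Roots r₁ = 2, r₂ = -2 (distinct).
General solution: x(n) = A·(2)^n + B·(-2)^n.
From x(0) = -2: A + B = -2.
From x(1) = 3: 2A - 2B = 3.
Solving: A = - \frac{1}{4}, B = - \frac{7}{4}.
So x(n) = - \frac{7 \left(-2\right)^{n}}{4} - \frac{2^{n}}{4}.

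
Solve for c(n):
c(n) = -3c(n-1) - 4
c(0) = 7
First-order linear non-homogeneous.
Homogeneous solution: c_h(n) = A·(-3)^n.
Try constant particular solution c_p = K: K = -3K - 4 ⇒ K = -1.
General: c(n) = A·(-3)^n - 1.
Apply c(0) = 7: A - 1 = 7 ⇒ A = 8.
So c(n) = 8 \left(-3\right)^{n} - 1.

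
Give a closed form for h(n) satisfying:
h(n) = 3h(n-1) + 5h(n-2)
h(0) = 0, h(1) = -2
Characteristic equation: x² - 3x - 5 = 0.
Discriminant Δ = (3)² + 4·(5) = 29.
Roots r₁,₂ = (3 ± √29)/2, so r₁ = \frac{3}{2} + \frac{\sqrt{29}}{2}, r₂ = \frac{3}{2} - \frac{\sqrt{29}}{2}.
General solution: h(n) = A·r₁^n + B·r₂^n.
From the initial conditions, A + B = 0 and r₁A + r₂B = -2.
Since r₁ - r₂ = √29: A = (-2 - (0)r₂)/√29 = - \frac{2 \sqrt{29}}{29}, and B = 0 - A = \frac{2 \sqrt{29}}{29}.
So h(n) = \left(- \frac{2 \sqrt{29}}{29}\right)\left(\frac{3}{2} + \frac{\sqrt{29}}{2}\right)^n + \left(\frac{2 \sqrt{29}}{29}\right)\left(\frac{3}{2} - \frac{\sqrt{29}}{2}\right)^n.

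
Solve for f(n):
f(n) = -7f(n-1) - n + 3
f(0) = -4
First-order linear with linear forcing.
Homogeneous solution: f_h(n) = A·(-7)^n.
Try particular f_p(n) = pn + q. Substituting:
  pn + q = -7(p(n-1) + q) - n + 3.
Matching the n-coefficient: p = -7p - 1 ⇒ p = - \frac{1}{8}.
Matching constants: q = 7p - 7q + 3 ⇒ q = \frac{17}{64}.
General: f(n) = A·(-7)^n - \frac{n}{8} + \frac{17}{64}.
Apply f(0) = -4: A + \frac{17}{64} = -4 ⇒ A = - \frac{273}{64}.
So f(n) = - \frac{273 \left(-7\right)^{n}}{64} - \frac{n}{8} + \frac{17}{64}.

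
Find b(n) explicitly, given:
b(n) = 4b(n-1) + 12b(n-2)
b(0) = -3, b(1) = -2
Characteristic equation: x² - 4x - 12 = 0, which factors as (x - (-2))(x - (6)) = 0.
Roots r₁ = -2, r₂ = 6 (distinct).
General solution: b(n) = A·(-2)^n + B·(6)^n.
From b(0) = -3: A + B = -3.
From b(1) = -2: -2A + 6B = -2.
Solving: A = -2, B = -1.
So b(n) = - 2 \left(-2\right)^{n} - 6^{n}.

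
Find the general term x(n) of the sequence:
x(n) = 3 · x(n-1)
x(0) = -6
Pure geometric recurrence with ratio 3.
By induction x(n) = x(0) · (3)^n = - 6 \cdot 3^{n}.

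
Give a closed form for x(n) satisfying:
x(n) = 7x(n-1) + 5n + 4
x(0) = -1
First-order linear with linear forcing.
Homogeneous solution: x_h(n) = A·(7)^n.
Try particular x_p(n) = pn + q. Substituting:
  pn + q = 7(p(n-1) + q) + 5n + 4.
Matching the n-coefficient: p = 7p + 5 ⇒ p = - \frac{5}{6}.
Matching constants: q = -7p + 7q + 4 ⇒ q = - \frac{59}{36}.
General: x(n) = A·(7)^n - \frac{5 n}{6} - \frac{59}{36}.
Apply x(0) = -1: A - \frac{59}{36} = -1 ⇒ A = \frac{23}{36}.
So x(n) = \frac{23 \cdot 7^{n}}{36} - \frac{5 n}{6} - \frac{59}{36}.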